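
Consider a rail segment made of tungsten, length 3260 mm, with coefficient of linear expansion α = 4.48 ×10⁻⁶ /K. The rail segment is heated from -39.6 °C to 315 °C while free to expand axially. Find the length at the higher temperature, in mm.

ΔT = 315 − (-39.6) = 354.6 K.
ΔL = α·L₀·ΔT = 4.48×10⁻⁶ × 3260 mm × 354.6 K = 5.18 mm.
L = L₀ + ΔL = 3260 + 5.18 = 3265.2 mm.

3265.2 mm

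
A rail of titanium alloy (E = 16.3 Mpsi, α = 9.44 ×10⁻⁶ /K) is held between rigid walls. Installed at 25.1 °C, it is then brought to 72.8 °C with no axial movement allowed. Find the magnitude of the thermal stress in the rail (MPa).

E = 16.3 Mpsi = 112.4 GPa.
ΔT = 47.70 K. Constrained thermal stress σ = E·α·ΔT = 112.4×10³ MPa × 9.44×10⁻⁶ × 47.70 = 50.6 MPa (compressive).

50.6 MPa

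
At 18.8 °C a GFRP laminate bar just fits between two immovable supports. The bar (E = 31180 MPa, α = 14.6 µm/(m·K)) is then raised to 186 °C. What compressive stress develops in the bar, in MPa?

76.1 MPa

E = 31180 MPa = 31.18 GPa.
ΔT = 167.2 K. Constrained thermal stress σ = E·α·ΔT = 31.18×10³ MPa × 14.6×10⁻⁶ × 167.2 = 76.1 MPa (compressive).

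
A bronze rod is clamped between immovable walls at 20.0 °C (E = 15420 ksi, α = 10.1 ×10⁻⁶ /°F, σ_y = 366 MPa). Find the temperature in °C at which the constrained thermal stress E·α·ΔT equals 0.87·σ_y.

185 °C

E = 15420 ksi = 106.3 GPa.
α = 10.1×10⁻⁶/°F × 9/5 = 18.2×10⁻⁶/K.
E·α·ΔT = 318.4 MPa ⇒ ΔT = 318.4 / (106.3×10³ × 18.2×10⁻⁶) = 164.7 K.
T = 20.0 + 164.7 = 184.7 °C.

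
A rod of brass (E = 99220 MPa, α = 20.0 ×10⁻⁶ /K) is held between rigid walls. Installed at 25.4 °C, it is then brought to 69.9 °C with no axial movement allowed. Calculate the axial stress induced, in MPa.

E = 99220 MPa = 99.22 GPa.
ΔT = 44.50 K. Constrained thermal stress σ = E·α·ΔT = 99.22×10³ MPa × 20.0×10⁻⁶ × 44.50 = 88.3 MPa (compressive).

88.3 MPa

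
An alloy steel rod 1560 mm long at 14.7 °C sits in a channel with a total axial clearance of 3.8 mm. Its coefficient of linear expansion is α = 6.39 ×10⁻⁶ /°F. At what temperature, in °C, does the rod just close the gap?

α = 6.39×10⁻⁶/°F × 9/5 = 11.5×10⁻⁶/K.
α·L₀·ΔT = 3.8 mm ⇒ ΔT = 3.8 / (11.5×10⁻⁶ × 1560.0) = 211.8 K.
T = 14.7 + 211.8 = 226.5 °C.

226 °C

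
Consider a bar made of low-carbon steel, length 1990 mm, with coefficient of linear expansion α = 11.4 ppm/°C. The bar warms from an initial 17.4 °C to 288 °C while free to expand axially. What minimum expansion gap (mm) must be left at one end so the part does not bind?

6.14 mm

ΔT = 288 − 17.4 = 270.6 K.
ΔL = α·L₀·ΔT = 11.4×10⁻⁶ × 1990 mm × 270.6 K = 6.14 mm.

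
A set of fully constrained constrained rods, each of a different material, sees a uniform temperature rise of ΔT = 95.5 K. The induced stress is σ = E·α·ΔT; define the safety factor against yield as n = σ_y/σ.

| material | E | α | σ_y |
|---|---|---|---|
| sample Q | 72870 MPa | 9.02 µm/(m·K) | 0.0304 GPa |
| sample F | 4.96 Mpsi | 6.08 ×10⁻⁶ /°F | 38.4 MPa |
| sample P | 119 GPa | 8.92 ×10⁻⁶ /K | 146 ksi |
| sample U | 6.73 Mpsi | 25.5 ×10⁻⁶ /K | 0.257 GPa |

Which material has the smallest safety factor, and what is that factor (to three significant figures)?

In consistent units (E in GPa, α in ×10⁻⁶/K, σ_y in MPa):
  sample Q: E = 72.87, α = 9.02, σ_y = 30.40 → σ = 62.8 MPa, n = 0.484
  sample F: E = 34.20, α = 10.9, σ_y = 38.40 → σ = 35.7 MPa, n = 1.07
  sample P: E = 119.0, α = 8.92, σ_y = 1007 → σ = 101 MPa, n = 9.93
  sample U: E = 46.40, α = 25.5, σ_y = 257.0 → σ = 113 MPa, n = 2.27
Sample Q has the lowest safety factor, n = 0.484.

sample Q, n = 0.484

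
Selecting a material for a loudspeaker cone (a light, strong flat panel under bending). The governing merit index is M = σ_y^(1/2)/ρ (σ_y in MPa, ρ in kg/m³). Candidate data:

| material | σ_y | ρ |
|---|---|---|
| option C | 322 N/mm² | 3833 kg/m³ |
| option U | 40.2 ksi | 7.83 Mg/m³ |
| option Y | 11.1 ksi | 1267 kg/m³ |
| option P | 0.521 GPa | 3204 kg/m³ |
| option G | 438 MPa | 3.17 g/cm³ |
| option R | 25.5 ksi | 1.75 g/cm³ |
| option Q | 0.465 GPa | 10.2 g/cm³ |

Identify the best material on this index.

Normalizing units and computing the index:
  option C: σ_y = 322.0 MPa, ρ = 3833 kg/m³
  option U: σ_y = 277.2 MPa, ρ = 7830 kg/m³
  option Y: σ_y = 76.53 MPa, ρ = 1267 kg/m³
  option P: σ_y = 521.0 MPa, ρ = 3204 kg/m³
  option G: σ_y = 438.0 MPa, ρ = 3170 kg/m³
  option R: σ_y = 175.8 MPa, ρ = 1750 kg/m³
  option Q: σ_y = 465.0 MPa, ρ = 10200 kg/m³
  option R: M = 7.58×10⁻³
  option P: M = 7.12×10⁻³
  option Y: M = 6.90×10⁻³
  option G: M = 6.60×10⁻³
  option C: M = 4.68×10⁻³
  option U: M = 2.13×10⁻³
  option Q: M = 2.11×10⁻³
Highest index: option R.

option R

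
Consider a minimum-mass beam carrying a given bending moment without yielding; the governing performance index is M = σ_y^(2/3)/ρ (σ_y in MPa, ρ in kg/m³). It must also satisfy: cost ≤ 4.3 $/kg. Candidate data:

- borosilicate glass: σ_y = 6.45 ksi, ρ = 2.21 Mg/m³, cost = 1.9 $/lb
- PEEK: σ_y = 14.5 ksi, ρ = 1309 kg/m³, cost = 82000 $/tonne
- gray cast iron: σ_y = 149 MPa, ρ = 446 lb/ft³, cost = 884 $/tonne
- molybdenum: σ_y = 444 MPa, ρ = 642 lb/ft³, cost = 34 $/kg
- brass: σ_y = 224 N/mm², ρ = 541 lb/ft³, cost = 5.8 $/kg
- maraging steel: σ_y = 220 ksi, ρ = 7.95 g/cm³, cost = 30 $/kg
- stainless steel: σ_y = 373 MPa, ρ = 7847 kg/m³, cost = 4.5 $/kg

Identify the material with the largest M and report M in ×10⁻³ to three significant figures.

borosilicate glass, M = 5.68×10⁻³

Screen on constraints: cost ≤ 4.3 $/kg. Survivors: borosilicate glass, gray cast iron.
In SI units:
  borosilicate glass: σ_y = 44.47 MPa, ρ = 2210 kg/m³
  gray cast iron: σ_y = 149.0 MPa, ρ = 7144 kg/m³
  borosilicate glass: M = 5.68×10⁻³
  gray cast iron: M = 3.93×10⁻³
Borosilicate glass has the largest M.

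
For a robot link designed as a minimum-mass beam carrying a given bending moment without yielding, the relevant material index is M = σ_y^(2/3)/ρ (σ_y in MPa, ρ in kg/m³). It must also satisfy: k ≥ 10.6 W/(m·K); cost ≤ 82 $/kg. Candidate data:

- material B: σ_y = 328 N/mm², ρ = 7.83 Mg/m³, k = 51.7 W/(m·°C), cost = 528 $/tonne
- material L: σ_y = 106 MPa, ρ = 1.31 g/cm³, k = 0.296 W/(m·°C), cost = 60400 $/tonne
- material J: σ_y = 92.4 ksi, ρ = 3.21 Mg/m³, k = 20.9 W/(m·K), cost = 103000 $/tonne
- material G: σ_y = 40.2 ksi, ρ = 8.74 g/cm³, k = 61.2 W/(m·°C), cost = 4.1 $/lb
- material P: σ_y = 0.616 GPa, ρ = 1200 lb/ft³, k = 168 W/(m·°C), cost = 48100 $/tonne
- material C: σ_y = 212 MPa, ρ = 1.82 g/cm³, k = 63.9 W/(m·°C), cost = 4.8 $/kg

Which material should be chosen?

Screen on constraints: k ≥ 10.6 W/(m·K); cost ≤ 82 $/kg. Survivors: material B, material G, material P, material C.
In SI units:
  material B: σ_y = 328.0 MPa, ρ = 7830 kg/m³
  material G: σ_y = 277.2 MPa, ρ = 8740 kg/m³
  material P: σ_y = 616.0 MPa, ρ = 19220 kg/m³
  material C: σ_y = 212.0 MPa, ρ = 1820 kg/m³
  material C: M = 19.5×10⁻³
  material B: M = 6.07×10⁻³
  material G: M = 4.86×10⁻³
  material P: M = 3.77×10⁻³
Material C has the largest M.

material C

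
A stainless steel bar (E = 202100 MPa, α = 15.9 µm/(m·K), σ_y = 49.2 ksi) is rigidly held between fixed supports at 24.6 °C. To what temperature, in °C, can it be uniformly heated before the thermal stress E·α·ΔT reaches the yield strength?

E = 202100 MPa = 202.1 GPa.
σ_y = 49.2 ksi = 339.2 MPa.
E·α·ΔT = 339.2 MPa ⇒ ΔT = 339.2 / (202.1×10³ × 15.9×10⁻⁶) = 105.6 K.
T = 24.6 + 105.6 = 130.2 °C.

130 °C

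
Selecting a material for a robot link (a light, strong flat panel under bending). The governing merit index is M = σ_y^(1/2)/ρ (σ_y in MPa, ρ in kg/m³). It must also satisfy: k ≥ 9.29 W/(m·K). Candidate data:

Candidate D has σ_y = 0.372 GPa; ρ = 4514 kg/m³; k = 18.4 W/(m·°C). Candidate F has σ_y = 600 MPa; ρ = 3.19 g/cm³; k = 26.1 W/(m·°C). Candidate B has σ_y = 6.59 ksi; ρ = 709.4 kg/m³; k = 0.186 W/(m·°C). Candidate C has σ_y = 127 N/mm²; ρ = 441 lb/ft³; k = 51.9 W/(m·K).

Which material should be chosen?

candidate F

Screen on constraints: k ≥ 9.29 W/(m·K). Survivors: candidate D, candidate F, candidate C.
Convert each candidate to consistent units, then evaluate M:
  candidate D: σ_y = 372.0 MPa, ρ = 4514 kg/m³
  candidate F: σ_y = 600.0 MPa, ρ = 3190 kg/m³
  candidate C: σ_y = 127.0 MPa, ρ = 7064 kg/m³
  candidate F: M = 7.68×10⁻³
  candidate D: M = 4.27×10⁻³
  candidate C: M = 1.60×10⁻³
The maximum is for candidate F.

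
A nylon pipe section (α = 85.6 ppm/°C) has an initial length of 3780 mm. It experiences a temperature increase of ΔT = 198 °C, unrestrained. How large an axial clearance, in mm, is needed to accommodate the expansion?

64.1 mm

ΔL = α·L₀·ΔT = 85.6×10⁻⁶ × 3780 mm × 198.0 K = 64.1 mm.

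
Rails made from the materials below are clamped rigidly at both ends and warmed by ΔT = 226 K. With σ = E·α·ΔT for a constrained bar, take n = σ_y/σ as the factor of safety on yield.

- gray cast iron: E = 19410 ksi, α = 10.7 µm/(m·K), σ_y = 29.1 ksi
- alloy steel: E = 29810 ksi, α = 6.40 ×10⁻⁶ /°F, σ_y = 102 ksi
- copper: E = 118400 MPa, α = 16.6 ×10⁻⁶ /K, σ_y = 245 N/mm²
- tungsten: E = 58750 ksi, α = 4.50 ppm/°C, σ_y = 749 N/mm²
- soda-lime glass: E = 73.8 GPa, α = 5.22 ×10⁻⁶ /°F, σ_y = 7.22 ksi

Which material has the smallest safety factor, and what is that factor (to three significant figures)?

In consistent units (E in GPa, α in ×10⁻⁶/K, σ_y in MPa):
  gray cast iron: E = 133.8, α = 10.7, σ_y = 200.6 → σ = 324 MPa, n = 0.620
  alloy steel: E = 205.5, α = 11.5, σ_y = 703.3 → σ = 535 MPa, n = 1.31
  copper: E = 118.4, α = 16.6, σ_y = 245.0 → σ = 444 MPa, n = 0.552
  tungsten: E = 405.1, α = 4.50, σ_y = 749.0 → σ = 412 MPa, n = 1.82
  soda-lime glass: E = 73.80, α = 9.40, σ_y = 49.78 → σ = 157 MPa, n = 0.318
Soda-lime glass has the lowest safety factor, n = 0.318.

soda-lime glass, n = 0.318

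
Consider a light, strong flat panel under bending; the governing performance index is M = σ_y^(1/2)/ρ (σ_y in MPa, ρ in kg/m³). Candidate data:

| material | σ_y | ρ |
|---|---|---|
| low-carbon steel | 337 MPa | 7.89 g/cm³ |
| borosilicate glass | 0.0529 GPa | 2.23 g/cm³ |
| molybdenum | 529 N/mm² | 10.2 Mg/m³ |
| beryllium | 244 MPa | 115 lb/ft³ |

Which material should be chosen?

After converting to SI:
  low-carbon steel: σ_y = 337.0 MPa, ρ = 7890 kg/m³
  borosilicate glass: σ_y = 52.90 MPa, ρ = 2230 kg/m³
  molybdenum: σ_y = 529.0 MPa, ρ = 10200 kg/m³
  beryllium: σ_y = 244.0 MPa, ρ = 1842 kg/m³
  beryllium: M = 8.48×10⁻³
  borosilicate glass: M = 3.26×10⁻³
  low-carbon steel: M = 2.33×10⁻³
  molybdenum: M = 2.25×10⁻³
Beryllium ranks first.

beryllium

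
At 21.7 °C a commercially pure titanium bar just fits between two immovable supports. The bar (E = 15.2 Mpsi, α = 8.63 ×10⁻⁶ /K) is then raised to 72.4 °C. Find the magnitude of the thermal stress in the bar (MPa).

E = 15.2 Mpsi = 104.8 GPa.
ΔT = 50.70 K. Constrained thermal stress σ = E·α·ΔT = 104.8×10³ MPa × 8.63×10⁻⁶ × 50.70 = 45.9 MPa (compressive).

45.9 MPa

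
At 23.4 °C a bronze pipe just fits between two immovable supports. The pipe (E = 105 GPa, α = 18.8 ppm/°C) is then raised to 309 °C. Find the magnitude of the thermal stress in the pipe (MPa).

ΔT = 285.6 K. Constrained thermal stress σ = E·α·ΔT = 105.0×10³ MPa × 18.8×10⁻⁶ × 285.6 = 564 MPa (compressive).

564 MPa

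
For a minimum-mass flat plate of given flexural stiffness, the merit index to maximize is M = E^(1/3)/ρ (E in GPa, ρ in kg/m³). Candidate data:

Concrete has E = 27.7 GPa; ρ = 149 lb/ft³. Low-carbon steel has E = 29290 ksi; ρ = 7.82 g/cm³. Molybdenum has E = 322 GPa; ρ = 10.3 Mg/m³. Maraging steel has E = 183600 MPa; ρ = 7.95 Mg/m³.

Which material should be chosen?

In SI units:
  concrete: E = 27.70 GPa, ρ = 2387 kg/m³
  low-carbon steel: E = 201.9 GPa, ρ = 7820 kg/m³
  molybdenum: E = 322.0 GPa, ρ = 10300 kg/m³
  maraging steel: E = 183.6 GPa, ρ = 7950 kg/m³
  concrete: M = 1.27×10⁻³
  low-carbon steel: M = 0.750×10⁻³
  maraging steel: M = 0.715×10⁻³
  molybdenum: M = 0.665×10⁻³
Highest index: concrete.

concrete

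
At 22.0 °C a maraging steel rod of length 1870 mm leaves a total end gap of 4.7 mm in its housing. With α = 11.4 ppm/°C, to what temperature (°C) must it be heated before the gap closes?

242 °C

α·L₀·ΔT = 4.7 mm ⇒ ΔT = 4.7 / (11.4×10⁻⁶ × 1870.0) = 220.5 K.
T = 22.0 + 220.5 = 242.5 °C.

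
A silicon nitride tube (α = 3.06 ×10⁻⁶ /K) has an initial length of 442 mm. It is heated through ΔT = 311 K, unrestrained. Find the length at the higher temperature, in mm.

442.42 mm

ΔL = α·L₀·ΔT = 3.06×10⁻⁶ × 442 mm × 311.0 K = 0.421 mm.
L = L₀ + ΔL = 442 + 0.421 = 442.42 mm.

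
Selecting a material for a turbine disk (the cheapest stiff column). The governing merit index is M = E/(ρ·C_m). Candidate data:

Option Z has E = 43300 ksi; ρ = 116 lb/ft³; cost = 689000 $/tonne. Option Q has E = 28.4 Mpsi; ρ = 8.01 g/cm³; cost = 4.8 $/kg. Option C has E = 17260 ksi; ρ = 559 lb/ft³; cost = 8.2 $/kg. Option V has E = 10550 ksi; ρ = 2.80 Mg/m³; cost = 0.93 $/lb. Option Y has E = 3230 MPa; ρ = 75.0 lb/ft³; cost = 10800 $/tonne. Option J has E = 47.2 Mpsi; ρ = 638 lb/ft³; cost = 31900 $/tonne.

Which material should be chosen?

option V

Normalizing units and computing the index:
  option Z: E = 298.5 GPa, ρ = 1858 kg/m³, cost = 689.0 $/kg
  option Q: E = 195.8 GPa, ρ = 8010 kg/m³, cost = 4.800 $/kg
  option C: E = 119.0 GPa, ρ = 8954 kg/m³, cost = 8.200 $/kg
  option V: E = 72.74 GPa, ρ = 2800 kg/m³, cost = 2.050 $/kg
  option Y: E = 3.230 GPa, ρ = 1201 kg/m³, cost = 10.80 $/kg
  option J: E = 325.4 GPa, ρ = 10220 kg/m³, cost = 31.90 $/kg
  option V: M = 12.7 MN·m per $
  option Q: M = 5.09 MN·m per $
  option C: M = 1.62 MN·m per $
  option J: M = 0.998 MN·m per $
  option Y: M = 0.249 MN·m per $
  option Z: M = 0.233 MN·m per $
Option V has the largest M.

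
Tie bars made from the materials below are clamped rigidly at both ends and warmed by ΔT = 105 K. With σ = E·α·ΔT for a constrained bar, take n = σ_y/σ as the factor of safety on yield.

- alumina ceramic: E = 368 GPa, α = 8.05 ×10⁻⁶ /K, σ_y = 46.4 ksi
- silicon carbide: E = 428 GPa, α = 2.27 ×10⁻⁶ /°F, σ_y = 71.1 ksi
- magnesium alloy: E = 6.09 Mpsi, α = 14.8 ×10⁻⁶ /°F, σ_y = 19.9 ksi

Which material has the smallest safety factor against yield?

alumina ceramic

With everything in SI (GPa, ×10⁻⁶/K, MPa):
  alumina ceramic: E = 368.0, α = 8.05, σ_y = 319.9 → σ = 311 MPa, n = 1.03
  silicon carbide: E = 428.0, α = 4.09, σ_y = 490.2 → σ = 184 MPa, n = 2.67
  magnesium alloy: E = 41.99, α = 26.6, σ_y = 137.2 → σ = 117 MPa, n = 1.17
The minimum is alumina ceramic at n = 1.03.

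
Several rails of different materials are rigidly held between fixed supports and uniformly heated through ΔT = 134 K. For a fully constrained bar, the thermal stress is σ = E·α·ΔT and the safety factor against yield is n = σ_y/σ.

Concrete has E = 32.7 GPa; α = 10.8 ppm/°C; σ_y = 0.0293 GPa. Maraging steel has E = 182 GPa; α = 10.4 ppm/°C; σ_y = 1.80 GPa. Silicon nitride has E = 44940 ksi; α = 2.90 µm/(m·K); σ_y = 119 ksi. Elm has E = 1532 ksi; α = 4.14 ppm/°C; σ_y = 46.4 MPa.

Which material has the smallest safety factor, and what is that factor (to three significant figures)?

concrete, n = 0.619

Per material, after unit conversion:
  concrete: E = 32.70, α = 10.8, σ_y = 29.30 → σ = 47.3 MPa, n = 0.619
  maraging steel: E = 182.0, α = 10.4, σ_y = 1800 → σ = 254 MPa, n = 7.10
  silicon nitride: E = 309.9, α = 2.90, σ_y = 820.5 → σ = 120 MPa, n = 6.81
  elm: E = 10.56, α = 4.14, σ_y = 46.40 → σ = 5.86 MPa, n = 7.92
Concrete has the lowest safety factor, n = 0.619.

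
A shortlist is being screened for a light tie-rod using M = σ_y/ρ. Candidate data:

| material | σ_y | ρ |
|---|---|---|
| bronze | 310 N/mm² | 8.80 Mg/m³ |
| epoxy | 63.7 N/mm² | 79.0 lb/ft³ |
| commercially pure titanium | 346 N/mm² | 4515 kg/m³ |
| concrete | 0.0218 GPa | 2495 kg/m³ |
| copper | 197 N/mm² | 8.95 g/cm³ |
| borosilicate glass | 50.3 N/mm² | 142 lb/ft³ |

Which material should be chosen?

commercially pure titanium

After converting to SI:
  bronze: σ_y = 310.0 MPa, ρ = 8800 kg/m³
  epoxy: σ_y = 63.70 MPa, ρ = 1265 kg/m³
  commercially pure titanium: σ_y = 346.0 MPa, ρ = 4515 kg/m³
  concrete: σ_y = 21.80 MPa, ρ = 2495 kg/m³
  copper: σ_y = 197.0 MPa, ρ = 8950 kg/m³
  borosilicate glass: σ_y = 50.30 MPa, ρ = 2275 kg/m³
  commercially pure titanium: M = 76.6 kN·m/kg
  epoxy: M = 50.3 kN·m/kg
  bronze: M = 35.2 kN·m/kg
  borosilicate glass: M = 22.1 kN·m/kg
  copper: M = 22.0 kN·m/kg
  concrete: M = 8.74 kN·m/kg
Commercially pure titanium ranks first.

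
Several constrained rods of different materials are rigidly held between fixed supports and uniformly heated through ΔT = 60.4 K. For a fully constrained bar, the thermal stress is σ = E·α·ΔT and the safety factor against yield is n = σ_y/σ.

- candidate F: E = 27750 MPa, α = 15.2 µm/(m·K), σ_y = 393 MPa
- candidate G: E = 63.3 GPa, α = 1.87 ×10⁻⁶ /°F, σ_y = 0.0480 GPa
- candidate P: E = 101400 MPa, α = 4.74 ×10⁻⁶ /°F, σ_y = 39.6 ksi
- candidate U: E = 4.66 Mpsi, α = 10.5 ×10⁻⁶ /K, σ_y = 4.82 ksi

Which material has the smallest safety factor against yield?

With everything in SI (GPa, ×10⁻⁶/K, MPa):
  candidate F: E = 27.75, α = 15.2, σ_y = 393.0 → σ = 25.5 MPa, n = 15.4
  candidate G: E = 63.30, α = 3.37, σ_y = 48.00 → σ = 12.9 MPa, n = 3.73
  candidate P: E = 101.4, α = 8.53, σ_y = 273.0 → σ = 52.3 MPa, n = 5.23
  candidate U: E = 32.13, α = 10.5, σ_y = 33.23 → σ = 20.4 MPa, n = 1.63
Candidate U has the lowest safety factor, n = 1.63.

candidate U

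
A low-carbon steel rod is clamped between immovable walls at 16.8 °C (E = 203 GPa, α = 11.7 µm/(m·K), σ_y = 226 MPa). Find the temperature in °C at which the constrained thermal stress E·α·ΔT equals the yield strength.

112 °C

E·α·ΔT = 226.0 MPa ⇒ ΔT = 226.0 / (203.0×10³ × 11.7×10⁻⁶) = 95.15 K.
T = 16.8 + 95.15 = 112.0 °C.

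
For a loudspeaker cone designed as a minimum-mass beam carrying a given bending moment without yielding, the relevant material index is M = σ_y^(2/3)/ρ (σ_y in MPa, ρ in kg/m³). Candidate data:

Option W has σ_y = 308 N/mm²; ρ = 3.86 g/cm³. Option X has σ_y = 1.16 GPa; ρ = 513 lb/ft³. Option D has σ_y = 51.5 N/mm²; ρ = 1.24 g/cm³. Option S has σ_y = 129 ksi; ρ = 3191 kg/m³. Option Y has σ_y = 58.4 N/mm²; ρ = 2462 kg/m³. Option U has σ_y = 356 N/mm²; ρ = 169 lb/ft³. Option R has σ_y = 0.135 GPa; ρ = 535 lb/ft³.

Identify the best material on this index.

option S

Convert each candidate to consistent units, then evaluate M:
  option W: σ_y = 308.0 MPa, ρ = 3860 kg/m³
  option X: σ_y = 1160 MPa, ρ = 8217 kg/m³
  option D: σ_y = 51.50 MPa, ρ = 1240 kg/m³
  option S: σ_y = 889.4 MPa, ρ = 3191 kg/m³
  option Y: σ_y = 58.40 MPa, ρ = 2462 kg/m³
  option U: σ_y = 356.0 MPa, ρ = 2707 kg/m³
  option R: σ_y = 135.0 MPa, ρ = 8570 kg/m³
  option S: M = 29.0×10⁻³
  option U: M = 18.6×10⁻³
  option X: M = 13.4×10⁻³
  option W: M = 11.8×10⁻³
  option D: M = 11.2×10⁻³
  option Y: M = 6.11×10⁻³
  option R: M = 3.07×10⁻³
Highest index: option S.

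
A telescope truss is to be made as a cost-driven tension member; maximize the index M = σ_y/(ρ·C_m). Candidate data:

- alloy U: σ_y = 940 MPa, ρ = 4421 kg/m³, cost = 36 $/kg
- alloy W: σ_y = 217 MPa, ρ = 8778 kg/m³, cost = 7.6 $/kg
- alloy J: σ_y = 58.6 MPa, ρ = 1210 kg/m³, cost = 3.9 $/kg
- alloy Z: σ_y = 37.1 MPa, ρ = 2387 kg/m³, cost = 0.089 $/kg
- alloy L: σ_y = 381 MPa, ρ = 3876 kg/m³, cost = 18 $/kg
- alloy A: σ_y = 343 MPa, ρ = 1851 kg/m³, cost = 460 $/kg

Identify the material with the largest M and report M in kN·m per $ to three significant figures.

alloy Z, M = 175 kN·m per $

Per-candidate index values:
  alloy Z: M = 175 kN·m per $
  alloy J: M = 12.4 kN·m per $
  alloy U: M = 5.91 kN·m per $
  alloy L: M = 5.46 kN·m per $
  alloy W: M = 3.25 kN·m per $
  alloy A: M = 0.403 kN·m per $
The maximum is for alloy Z.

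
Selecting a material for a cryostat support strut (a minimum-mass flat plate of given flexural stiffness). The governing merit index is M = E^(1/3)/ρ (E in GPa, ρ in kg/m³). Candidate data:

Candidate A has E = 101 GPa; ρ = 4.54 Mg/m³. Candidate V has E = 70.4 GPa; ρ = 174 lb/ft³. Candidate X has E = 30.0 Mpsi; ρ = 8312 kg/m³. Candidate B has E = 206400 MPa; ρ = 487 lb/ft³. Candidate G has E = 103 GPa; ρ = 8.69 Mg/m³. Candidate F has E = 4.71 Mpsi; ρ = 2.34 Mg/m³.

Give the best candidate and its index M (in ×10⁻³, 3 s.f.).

Putting every candidate on a common basis:
  candidate A: E = 101.0 GPa, ρ = 4540 kg/m³
  candidate V: E = 70.40 GPa, ρ = 2787 kg/m³
  candidate X: E = 206.8 GPa, ρ = 8312 kg/m³
  candidate B: E = 206.4 GPa, ρ = 7801 kg/m³
  candidate G: E = 103.0 GPa, ρ = 8690 kg/m³
  candidate F: E = 32.47 GPa, ρ = 2340 kg/m³
  candidate V: M = 1.48×10⁻³
  candidate F: M = 1.36×10⁻³
  candidate A: M = 1.03×10⁻³
  candidate B: M = 0.758×10⁻³
  candidate X: M = 0.711×10⁻³
  candidate G: M = 0.539×10⁻³
Highest index: candidate V.

candidate V, M = 1.48×10⁻³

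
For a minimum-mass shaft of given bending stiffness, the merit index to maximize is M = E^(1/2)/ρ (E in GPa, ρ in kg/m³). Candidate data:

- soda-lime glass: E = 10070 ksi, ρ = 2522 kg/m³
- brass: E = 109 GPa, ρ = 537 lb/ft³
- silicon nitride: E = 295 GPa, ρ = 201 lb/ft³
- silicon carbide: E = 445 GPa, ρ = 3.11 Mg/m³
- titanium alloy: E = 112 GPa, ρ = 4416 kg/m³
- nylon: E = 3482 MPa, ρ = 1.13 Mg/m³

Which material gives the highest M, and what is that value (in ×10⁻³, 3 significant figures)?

Convert each candidate to consistent units, then evaluate M:
  soda-lime glass: E = 69.43 GPa, ρ = 2522 kg/m³
  brass: E = 109.0 GPa, ρ = 8602 kg/m³
  silicon nitride: E = 295.0 GPa, ρ = 3220 kg/m³
  silicon carbide: E = 445.0 GPa, ρ = 3110 kg/m³
  titanium alloy: E = 112.0 GPa, ρ = 4416 kg/m³
  nylon: E = 3.482 GPa, ρ = 1130 kg/m³
  silicon carbide: M = 6.78×10⁻³
  silicon nitride: M = 5.33×10⁻³
  soda-lime glass: M = 3.30×10⁻³
  titanium alloy: M = 2.40×10⁻³
  nylon: M = 1.65×10⁻³
  brass: M = 1.21×10⁻³
Highest index: silicon carbide.

silicon carbide, M = 6.78×10⁻³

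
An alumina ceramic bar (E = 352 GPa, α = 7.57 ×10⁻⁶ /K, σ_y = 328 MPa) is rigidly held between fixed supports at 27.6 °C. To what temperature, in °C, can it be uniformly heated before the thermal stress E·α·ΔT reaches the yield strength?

151 °C

E·α·ΔT = 328.0 MPa ⇒ ΔT = 328.0 / (352.0×10³ × 7.57×10⁻⁶) = 123.1 K.
T = 27.6 + 123.1 = 150.7 °C.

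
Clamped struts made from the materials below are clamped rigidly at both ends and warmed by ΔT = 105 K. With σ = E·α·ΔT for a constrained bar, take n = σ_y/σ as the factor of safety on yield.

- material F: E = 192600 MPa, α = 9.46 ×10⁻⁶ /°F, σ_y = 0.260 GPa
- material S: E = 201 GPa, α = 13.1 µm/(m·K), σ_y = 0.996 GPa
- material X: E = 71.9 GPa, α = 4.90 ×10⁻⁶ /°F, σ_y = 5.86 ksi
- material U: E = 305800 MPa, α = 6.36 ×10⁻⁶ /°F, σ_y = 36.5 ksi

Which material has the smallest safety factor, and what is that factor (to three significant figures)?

material X, n = 0.607

Converting E to GPa, α to ×10⁻⁶/K, σ_y to MPa, then σ and n for each:
  material F: E = 192.6, α = 17.0, σ_y = 260.0 → σ = 344 MPa, n = 0.755
  material S: E = 201.0, α = 13.1, σ_y = 996.0 → σ = 276 MPa, n = 3.60
  material X: E = 71.90, α = 8.82, σ_y = 40.40 → σ = 66.6 MPa, n = 0.607
  material U: E = 305.8, α = 11.4, σ_y = 251.7 → σ = 368 MPa, n = 0.685
The minimum is material X at n = 0.607.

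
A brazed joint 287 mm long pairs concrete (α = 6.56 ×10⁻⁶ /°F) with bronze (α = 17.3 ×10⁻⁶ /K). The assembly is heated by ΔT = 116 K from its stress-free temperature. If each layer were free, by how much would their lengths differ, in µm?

183 µm

concrete: α = 6.56×10⁻⁶/°F × 9/5 = 11.8×10⁻⁶/K.
Δα = |11.8 − 17.3|×10⁻⁶/K = 5.49×10⁻⁶/K.
ΔL_mismatch = Δα·L·ΔT = 5.49×10⁻⁶ × 287.0 mm × 116.0 K = 183 µm.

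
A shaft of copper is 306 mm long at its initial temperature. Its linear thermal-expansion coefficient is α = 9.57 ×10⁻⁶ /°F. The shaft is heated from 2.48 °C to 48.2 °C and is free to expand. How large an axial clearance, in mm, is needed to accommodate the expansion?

Convert α: 9.57×10⁻⁶/°F × (9/5) = 17.2×10⁻⁶/K.
ΔT = 48.2 − 2.48 = 45.72 K.
ΔL = α·L₀·ΔT = 17.2×10⁻⁶ × 306 mm × 45.72 K = 0.241 mm.

0.241 mm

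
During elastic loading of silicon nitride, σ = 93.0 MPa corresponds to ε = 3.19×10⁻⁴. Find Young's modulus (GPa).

E = σ/ε = 93.0 MPa / 3.19×10⁻⁴ = 291500 MPa = 292 GPa.

292 GPa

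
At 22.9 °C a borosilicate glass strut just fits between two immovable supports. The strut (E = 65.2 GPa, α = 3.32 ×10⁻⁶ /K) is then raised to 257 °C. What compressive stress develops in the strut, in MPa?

50.7 MPa

ΔT = 234.1 K. Constrained thermal stress σ = E·α·ΔT = 65.20×10³ MPa × 3.32×10⁻⁶ × 234.1 = 50.7 MPa (compressive).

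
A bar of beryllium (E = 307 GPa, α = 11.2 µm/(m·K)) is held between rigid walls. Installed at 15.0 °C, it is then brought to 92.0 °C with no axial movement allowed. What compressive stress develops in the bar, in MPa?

ΔT = 77.00 K. Constrained thermal stress σ = E·α·ΔT = 307.0×10³ MPa × 11.2×10⁻⁶ × 77.00 = 265 MPa (compressive).

265 MPa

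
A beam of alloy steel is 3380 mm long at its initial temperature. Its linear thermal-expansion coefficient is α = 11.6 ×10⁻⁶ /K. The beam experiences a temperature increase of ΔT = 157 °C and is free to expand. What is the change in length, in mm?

ΔL = α·L₀·ΔT = 11.6×10⁻⁶ × 3380 mm × 157.0 K = 6.16 mm.

6.16 mm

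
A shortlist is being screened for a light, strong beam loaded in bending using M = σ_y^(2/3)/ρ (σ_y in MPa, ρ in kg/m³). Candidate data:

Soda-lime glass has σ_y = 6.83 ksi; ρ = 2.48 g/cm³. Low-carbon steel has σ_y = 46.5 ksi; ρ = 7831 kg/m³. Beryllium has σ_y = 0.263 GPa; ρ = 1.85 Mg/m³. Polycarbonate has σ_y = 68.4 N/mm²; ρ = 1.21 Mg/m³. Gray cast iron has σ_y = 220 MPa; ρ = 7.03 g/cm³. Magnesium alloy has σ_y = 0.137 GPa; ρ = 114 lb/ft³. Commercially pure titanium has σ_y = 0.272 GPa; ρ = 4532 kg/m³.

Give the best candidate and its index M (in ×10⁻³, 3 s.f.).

beryllium, M = 22.2×10⁻³

Normalizing units and computing the index:
  soda-lime glass: σ_y = 47.09 MPa, ρ = 2480 kg/m³
  low-carbon steel: σ_y = 320.6 MPa, ρ = 7831 kg/m³
  beryllium: σ_y = 263.0 MPa, ρ = 1850 kg/m³
  polycarbonate: σ_y = 68.40 MPa, ρ = 1210 kg/m³
  gray cast iron: σ_y = 220.0 MPa, ρ = 7030 kg/m³
  magnesium alloy: σ_y = 137.0 MPa, ρ = 1826 kg/m³
  commercially pure titanium: σ_y = 272.0 MPa, ρ = 4532 kg/m³
  beryllium: M = 22.2×10⁻³
  magnesium alloy: M = 14.6×10⁻³
  polycarbonate: M = 13.8×10⁻³
  commercially pure titanium: M = 9.26×10⁻³
  low-carbon steel: M = 5.98×10⁻³
  soda-lime glass: M = 5.26×10⁻³
  gray cast iron: M = 5.18×10⁻³
Beryllium ranks first.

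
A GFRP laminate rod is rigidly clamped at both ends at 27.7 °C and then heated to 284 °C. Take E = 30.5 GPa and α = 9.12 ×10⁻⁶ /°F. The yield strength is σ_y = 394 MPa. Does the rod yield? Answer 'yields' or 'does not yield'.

α = 9.12×10⁻⁶/°F × 9/5 = 16.4×10⁻⁶/K.
ΔT = 256.3 K. Constrained thermal stress σ = E·α·ΔT = 30.50×10³ MPa × 16.4×10⁻⁶ × 256.3 = 128 MPa (compressive).
Compare to σ_y = 394 MPa: σ < σ_y, so it does not yield.

does not yield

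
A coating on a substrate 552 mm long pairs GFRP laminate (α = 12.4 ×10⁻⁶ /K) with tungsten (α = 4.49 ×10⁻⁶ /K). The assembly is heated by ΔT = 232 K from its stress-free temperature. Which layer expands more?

GFRP laminate

α(GFRP laminate) = 12.4×10⁻⁶/K vs α(tungsten) = 4.49×10⁻⁶/K.
Higher α expands more for the same ΔT: GFRP laminate.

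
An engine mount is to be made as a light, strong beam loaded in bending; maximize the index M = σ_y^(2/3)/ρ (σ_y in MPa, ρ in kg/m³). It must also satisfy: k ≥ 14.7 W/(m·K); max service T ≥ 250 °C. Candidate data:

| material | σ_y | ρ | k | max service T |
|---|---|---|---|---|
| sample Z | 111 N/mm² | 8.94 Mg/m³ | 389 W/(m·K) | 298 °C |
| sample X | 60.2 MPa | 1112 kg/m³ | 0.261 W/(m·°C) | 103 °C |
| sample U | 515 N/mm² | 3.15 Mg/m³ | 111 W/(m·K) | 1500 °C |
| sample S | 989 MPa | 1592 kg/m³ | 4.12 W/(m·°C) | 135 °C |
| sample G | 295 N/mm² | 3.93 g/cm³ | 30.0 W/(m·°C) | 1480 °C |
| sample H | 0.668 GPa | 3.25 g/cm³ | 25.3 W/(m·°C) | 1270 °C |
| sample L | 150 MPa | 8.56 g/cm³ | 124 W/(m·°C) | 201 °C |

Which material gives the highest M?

Screen on constraints: k ≥ 14.7 W/(m·K); max service T ≥ 250 °C. Survivors: sample Z, sample U, sample G, sample H.
After converting to SI:
  sample Z: σ_y = 111.0 MPa, ρ = 8940 kg/m³
  sample U: σ_y = 515.0 MPa, ρ = 3150 kg/m³
  sample G: σ_y = 295.0 MPa, ρ = 3930 kg/m³
  sample H: σ_y = 668.0 MPa, ρ = 3250 kg/m³
  sample H: M = 23.5×10⁻³
  sample U: M = 20.4×10⁻³
  sample G: M = 11.3×10⁻³
  sample Z: M = 2.58×10⁻³
Sample H ranks first.

sample H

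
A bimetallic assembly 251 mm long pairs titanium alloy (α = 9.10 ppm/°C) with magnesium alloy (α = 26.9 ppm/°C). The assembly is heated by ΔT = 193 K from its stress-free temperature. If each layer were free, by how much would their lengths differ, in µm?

Δα = |9.10 − 26.9|×10⁻⁶/K = 17.8×10⁻⁶/K.
ΔL_mismatch = Δα·L·ΔT = 17.8×10⁻⁶ × 251.0 mm × 193.0 K = 862 µm.

862 µm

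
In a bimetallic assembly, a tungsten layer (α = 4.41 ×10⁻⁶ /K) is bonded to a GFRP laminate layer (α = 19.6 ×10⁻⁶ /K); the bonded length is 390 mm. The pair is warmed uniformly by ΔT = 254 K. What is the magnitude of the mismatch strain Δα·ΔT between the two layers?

Δα = |4.41 − 19.6|×10⁻⁶/K = 15.2×10⁻⁶/K.
Mismatch strain = Δα·ΔT = 15.2×10⁻⁶ × 254.0 = 3.86×10⁻³.

3.86×10⁻³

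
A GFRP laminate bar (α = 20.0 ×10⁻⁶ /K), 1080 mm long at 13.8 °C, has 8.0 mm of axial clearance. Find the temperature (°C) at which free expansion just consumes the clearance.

α·L₀·ΔT = 8.0 mm ⇒ ΔT = 8.0 / (20.0×10⁻⁶ × 1080.0) = 370.4 K.
T = 13.8 + 370.4 = 384.2 °C.

384 °C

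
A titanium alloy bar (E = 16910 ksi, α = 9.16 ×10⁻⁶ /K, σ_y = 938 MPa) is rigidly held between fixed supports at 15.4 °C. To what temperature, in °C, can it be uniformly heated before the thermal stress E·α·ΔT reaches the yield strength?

E = 16910 ksi = 116.6 GPa.
E·α·ΔT = 938.0 MPa ⇒ ΔT = 938.0 / (116.6×10³ × 9.16×10⁻⁶) = 878.3 K.
T = 15.4 + 878.3 = 893.7 °C.

894 °C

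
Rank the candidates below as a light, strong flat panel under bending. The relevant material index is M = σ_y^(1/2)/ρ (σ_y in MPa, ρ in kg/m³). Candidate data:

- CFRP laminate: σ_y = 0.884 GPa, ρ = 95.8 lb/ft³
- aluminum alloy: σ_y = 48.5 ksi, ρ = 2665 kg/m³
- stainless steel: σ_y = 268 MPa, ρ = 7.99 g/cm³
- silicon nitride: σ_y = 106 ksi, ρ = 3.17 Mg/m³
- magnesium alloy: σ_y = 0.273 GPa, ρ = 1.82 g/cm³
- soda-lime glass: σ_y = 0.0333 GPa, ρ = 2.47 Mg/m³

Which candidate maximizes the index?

Normalizing units and computing the index:
  CFRP laminate: σ_y = 884.0 MPa, ρ = 1535 kg/m³
  aluminum alloy: σ_y = 334.4 MPa, ρ = 2665 kg/m³
  stainless steel: σ_y = 268.0 MPa, ρ = 7990 kg/m³
  silicon nitride: σ_y = 730.8 MPa, ρ = 3170 kg/m³
  magnesium alloy: σ_y = 273.0 MPa, ρ = 1820 kg/m³
  soda-lime glass: σ_y = 33.30 MPa, ρ = 2470 kg/m³
  CFRP laminate: M = 19.4×10⁻³
  magnesium alloy: M = 9.08×10⁻³
  silicon nitride: M = 8.53×10⁻³
  aluminum alloy: M = 6.86×10⁻³
  soda-lime glass: M = 2.34×10⁻³
  stainless steel: M = 2.05×10⁻³
CFRP laminate ranks first.

CFRP laminate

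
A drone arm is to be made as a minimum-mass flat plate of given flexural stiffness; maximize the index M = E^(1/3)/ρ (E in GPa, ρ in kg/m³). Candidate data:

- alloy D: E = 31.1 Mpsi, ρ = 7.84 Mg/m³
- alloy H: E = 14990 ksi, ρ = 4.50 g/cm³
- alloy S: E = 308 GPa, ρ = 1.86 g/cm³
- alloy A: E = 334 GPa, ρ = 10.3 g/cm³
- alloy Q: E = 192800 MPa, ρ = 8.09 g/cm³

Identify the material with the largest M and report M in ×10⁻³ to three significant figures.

alloy S, M = 3.63×10⁻³

In SI units:
  alloy D: E = 214.4 GPa, ρ = 7840 kg/m³
  alloy H: E = 103.4 GPa, ρ = 4500 kg/m³
  alloy S: E = 308.0 GPa, ρ = 1860 kg/m³
  alloy A: E = 334.0 GPa, ρ = 10300 kg/m³
  alloy Q: E = 192.8 GPa, ρ = 8090 kg/m³
  alloy S: M = 3.63×10⁻³
  alloy H: M = 1.04×10⁻³
  alloy D: M = 0.763×10⁻³
  alloy Q: M = 0.714×10⁻³
  alloy A: M = 0.674×10⁻³
Highest index: alloy S.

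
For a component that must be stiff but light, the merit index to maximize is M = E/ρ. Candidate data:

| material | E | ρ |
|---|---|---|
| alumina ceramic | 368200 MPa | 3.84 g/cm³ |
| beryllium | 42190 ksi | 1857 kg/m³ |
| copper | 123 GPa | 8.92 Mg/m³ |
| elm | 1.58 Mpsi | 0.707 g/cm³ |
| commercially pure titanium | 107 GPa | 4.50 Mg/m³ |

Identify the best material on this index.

In SI units:
  alumina ceramic: E = 368.2 GPa, ρ = 3840 kg/m³
  beryllium: E = 290.9 GPa, ρ = 1857 kg/m³
  copper: E = 123.0 GPa, ρ = 8920 kg/m³
  elm: E = 10.89 GPa, ρ = 707.0 kg/m³
  commercially pure titanium: E = 107.0 GPa, ρ = 4500 kg/m³
  beryllium: M = 157 MN·m/kg
  alumina ceramic: M = 95.9 MN·m/kg
  commercially pure titanium: M = 23.8 MN·m/kg
  elm: M = 15.4 MN·m/kg
  copper: M = 13.8 MN·m/kg
The maximum is for beryllium.

beryllium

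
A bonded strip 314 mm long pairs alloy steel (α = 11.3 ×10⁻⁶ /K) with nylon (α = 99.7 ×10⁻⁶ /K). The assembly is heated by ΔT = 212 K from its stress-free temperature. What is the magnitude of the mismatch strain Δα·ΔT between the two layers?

Δα = |11.3 − 99.7|×10⁻⁶/K = 88.4×10⁻⁶/K.
Mismatch strain = Δα·ΔT = 88.4×10⁻⁶ × 212.0 = 0.0187.

0.0187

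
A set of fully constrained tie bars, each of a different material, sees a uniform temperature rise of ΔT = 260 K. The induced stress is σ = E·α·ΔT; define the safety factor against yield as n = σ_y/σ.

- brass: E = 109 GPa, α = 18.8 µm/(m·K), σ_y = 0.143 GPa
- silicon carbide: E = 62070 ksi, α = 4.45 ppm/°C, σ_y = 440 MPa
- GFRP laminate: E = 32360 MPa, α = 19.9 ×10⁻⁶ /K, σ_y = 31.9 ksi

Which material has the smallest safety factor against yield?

brass

In consistent units (E in GPa, α in ×10⁻⁶/K, σ_y in MPa):
  brass: E = 109.0, α = 18.8, σ_y = 143.0 → σ = 533 MPa, n = 0.268
  silicon carbide: E = 428.0, α = 4.45, σ_y = 440.0 → σ = 495 MPa, n = 0.889
  GFRP laminate: E = 32.36, α = 19.9, σ_y = 219.9 → σ = 167 MPa, n = 1.31
Brass has the lowest safety factor, n = 0.268.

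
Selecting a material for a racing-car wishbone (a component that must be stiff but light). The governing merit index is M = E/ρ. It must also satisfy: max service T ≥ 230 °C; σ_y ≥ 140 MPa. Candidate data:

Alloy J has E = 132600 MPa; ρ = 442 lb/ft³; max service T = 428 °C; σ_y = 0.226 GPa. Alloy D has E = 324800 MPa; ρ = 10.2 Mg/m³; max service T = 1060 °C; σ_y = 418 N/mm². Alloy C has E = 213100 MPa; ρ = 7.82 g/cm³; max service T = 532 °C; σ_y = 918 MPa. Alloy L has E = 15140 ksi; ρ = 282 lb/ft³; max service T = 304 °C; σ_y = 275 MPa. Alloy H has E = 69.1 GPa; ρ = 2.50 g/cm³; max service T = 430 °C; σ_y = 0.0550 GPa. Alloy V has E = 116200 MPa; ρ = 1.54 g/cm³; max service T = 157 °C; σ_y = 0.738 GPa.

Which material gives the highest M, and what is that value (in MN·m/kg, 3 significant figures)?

alloy D, M = 31.8 MN·m/kg

Screen on constraints: max service T ≥ 230 °C; σ_y ≥ 140 MPa. Survivors: alloy J, alloy D, alloy C, alloy L.
After converting to SI:
  alloy J: E = 132.6 GPa, ρ = 7080 kg/m³
  alloy D: E = 324.8 GPa, ρ = 10200 kg/m³
  alloy C: E = 213.1 GPa, ρ = 7820 kg/m³
  alloy L: E = 104.4 GPa, ρ = 4517 kg/m³
  alloy D: M = 31.8 MN·m/kg
  alloy C: M = 27.3 MN·m/kg
  alloy L: M = 23.1 MN·m/kg
  alloy J: M = 18.7 MN·m/kg
Highest index: alloy D.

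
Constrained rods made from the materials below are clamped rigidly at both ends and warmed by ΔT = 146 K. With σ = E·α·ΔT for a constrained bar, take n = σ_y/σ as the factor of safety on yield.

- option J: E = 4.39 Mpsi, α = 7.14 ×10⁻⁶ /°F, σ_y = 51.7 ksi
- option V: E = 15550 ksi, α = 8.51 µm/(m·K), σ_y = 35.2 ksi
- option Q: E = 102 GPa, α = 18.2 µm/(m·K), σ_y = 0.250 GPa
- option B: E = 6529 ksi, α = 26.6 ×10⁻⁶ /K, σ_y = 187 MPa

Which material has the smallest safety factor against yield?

option Q

Per material, after unit conversion:
  option J: E = 30.27, α = 12.9, σ_y = 356.5 → σ = 56.8 MPa, n = 6.28
  option V: E = 107.2, α = 8.51, σ_y = 242.7 → σ = 133 MPa, n = 1.82
  option Q: E = 102.0, α = 18.2, σ_y = 250.0 → σ = 271 MPa, n = 0.922
  option B: E = 45.02, α = 26.6, σ_y = 187.0 → σ = 175 MPa, n = 1.07
Smallest n: option Q with n = 0.922.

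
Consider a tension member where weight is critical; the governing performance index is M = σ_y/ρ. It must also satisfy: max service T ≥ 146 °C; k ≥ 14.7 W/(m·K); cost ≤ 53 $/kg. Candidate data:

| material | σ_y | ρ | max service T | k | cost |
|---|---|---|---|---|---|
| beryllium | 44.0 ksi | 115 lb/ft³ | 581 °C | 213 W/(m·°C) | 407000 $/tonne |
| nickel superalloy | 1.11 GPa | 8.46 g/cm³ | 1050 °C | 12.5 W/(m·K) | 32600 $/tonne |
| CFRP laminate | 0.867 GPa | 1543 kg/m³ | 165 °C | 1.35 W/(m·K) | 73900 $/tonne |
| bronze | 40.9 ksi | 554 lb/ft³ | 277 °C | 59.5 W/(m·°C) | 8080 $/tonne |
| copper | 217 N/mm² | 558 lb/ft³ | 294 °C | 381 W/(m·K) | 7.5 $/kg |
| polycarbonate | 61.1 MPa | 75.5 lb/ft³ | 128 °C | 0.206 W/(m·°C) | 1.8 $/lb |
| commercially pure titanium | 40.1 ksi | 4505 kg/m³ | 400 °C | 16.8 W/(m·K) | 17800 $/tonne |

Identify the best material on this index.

commercially pure titanium

Screen on constraints: max service T ≥ 146 °C; k ≥ 14.7 W/(m·K); cost ≤ 53 $/kg. Survivors: bronze, copper, commercially pure titanium.
After converting to SI:
  bronze: σ_y = 282.0 MPa, ρ = 8874 kg/m³
  copper: σ_y = 217.0 MPa, ρ = 8938 kg/m³
  commercially pure titanium: σ_y = 276.5 MPa, ρ = 4505 kg/m³
  commercially pure titanium: M = 61.4 kN·m/kg
  bronze: M = 31.8 kN·m/kg
  copper: M = 24.3 kN·m/kg
Highest index: commercially pure titanium.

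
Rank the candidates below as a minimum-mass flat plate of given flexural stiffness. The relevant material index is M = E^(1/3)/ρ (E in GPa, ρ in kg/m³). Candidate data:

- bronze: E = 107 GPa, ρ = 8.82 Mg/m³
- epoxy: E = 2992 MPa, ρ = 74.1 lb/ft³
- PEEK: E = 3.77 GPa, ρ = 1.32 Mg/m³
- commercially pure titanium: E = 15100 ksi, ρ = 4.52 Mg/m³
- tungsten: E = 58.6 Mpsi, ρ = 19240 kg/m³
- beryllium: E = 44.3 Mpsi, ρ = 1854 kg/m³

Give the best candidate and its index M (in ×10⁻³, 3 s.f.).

beryllium, M = 3.63×10⁻³

Putting every candidate on a common basis:
  bronze: E = 107.0 GPa, ρ = 8820 kg/m³
  epoxy: E = 2.992 GPa, ρ = 1187 kg/m³
  PEEK: E = 3.770 GPa, ρ = 1320 kg/m³
  commercially pure titanium: E = 104.1 GPa, ρ = 4520 kg/m³
  tungsten: E = 404.0 GPa, ρ = 19240 kg/m³
  beryllium: E = 305.4 GPa, ρ = 1854 kg/m³
  beryllium: M = 3.63×10⁻³
  epoxy: M = 1.21×10⁻³
  PEEK: M = 1.18×10⁻³
  commercially pure titanium: M = 1.04×10⁻³
  bronze: M = 0.538×10⁻³
  tungsten: M = 0.384×10⁻³
The maximum is for beryllium.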